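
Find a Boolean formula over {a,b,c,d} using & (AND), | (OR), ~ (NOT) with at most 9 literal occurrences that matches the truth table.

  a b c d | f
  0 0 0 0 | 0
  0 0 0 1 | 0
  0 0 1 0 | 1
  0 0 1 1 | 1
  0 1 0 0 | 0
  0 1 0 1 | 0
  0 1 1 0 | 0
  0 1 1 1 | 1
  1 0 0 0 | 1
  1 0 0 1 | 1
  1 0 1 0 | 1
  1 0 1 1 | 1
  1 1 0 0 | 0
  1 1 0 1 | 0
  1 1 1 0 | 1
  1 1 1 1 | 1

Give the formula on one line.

  (c & d) = 0001000100010001
  ~b = 1111000011110000
  ((c & d) | ~b) = 1111000111110001
  ~d = 1010101010101010
  (~d & c) = 0010001000100010
  (a & c) = 0000000000110011
  ((~d & c) & (a & c)) = 0000000000100010
  (((c & d) | ~b) | ((~d & c) & (a & c))) = 1111000111110011
  (a | c) = 0011001111111111
  ((((c & d) | ~b) | ((~d & c) & (a & c))) & (a | c)) = 0011000111110011

((((c & d) | ~b) | ((~d & c) & (a & c))) & (a | c))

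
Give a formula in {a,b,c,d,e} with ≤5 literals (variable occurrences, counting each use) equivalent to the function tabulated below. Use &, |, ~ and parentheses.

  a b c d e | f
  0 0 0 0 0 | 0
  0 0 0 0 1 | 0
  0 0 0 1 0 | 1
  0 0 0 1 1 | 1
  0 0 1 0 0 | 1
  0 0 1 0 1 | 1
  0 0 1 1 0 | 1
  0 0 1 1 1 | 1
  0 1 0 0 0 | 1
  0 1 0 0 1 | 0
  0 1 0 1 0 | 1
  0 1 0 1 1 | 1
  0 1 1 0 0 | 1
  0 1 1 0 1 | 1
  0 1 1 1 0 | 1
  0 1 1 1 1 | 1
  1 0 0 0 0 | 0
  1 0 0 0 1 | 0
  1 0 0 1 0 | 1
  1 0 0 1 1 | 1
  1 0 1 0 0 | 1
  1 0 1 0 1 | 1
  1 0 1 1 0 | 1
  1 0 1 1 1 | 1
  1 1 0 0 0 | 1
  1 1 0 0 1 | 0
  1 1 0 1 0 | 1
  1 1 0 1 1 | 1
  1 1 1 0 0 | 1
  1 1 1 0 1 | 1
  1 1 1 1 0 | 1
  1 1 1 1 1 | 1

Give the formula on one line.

  ~e = 10101010101010101010101010101010
  (d | ~e) = 10111011101110111011101110111011
  ((d | ~e) & b) = 00000000101110110000000010111011
  (c | d) = 00111111001111110011111100111111
  (((d | ~e) & b) | (c | d)) = 00111111101111110011111110111111

(((d | ~e) & b) | (c | d))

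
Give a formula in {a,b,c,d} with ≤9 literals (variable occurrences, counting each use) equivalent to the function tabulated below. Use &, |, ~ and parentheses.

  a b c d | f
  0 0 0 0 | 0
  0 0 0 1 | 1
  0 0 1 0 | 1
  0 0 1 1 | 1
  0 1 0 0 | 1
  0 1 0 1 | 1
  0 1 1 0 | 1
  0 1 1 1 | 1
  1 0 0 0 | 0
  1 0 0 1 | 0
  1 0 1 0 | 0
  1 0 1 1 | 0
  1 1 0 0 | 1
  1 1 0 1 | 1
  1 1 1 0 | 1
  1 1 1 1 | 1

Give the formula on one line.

(b | ((~a & ~b) & (d | (~d & (~b & c)))))

  ~a = 1111111100000000
  ~b = 1111000011110000
  (~a & ~b) = 1111000000000000
  ~d = 1010101010101010
  (~b & c) = 0011000000110000
  (~d & (~b & c)) = 0010000000100000
  (d | (~d & (~b & c))) = 0111010101110101
  ((~a & ~b) & (d | (~d & (~b & c)))) = 0111000000000000
  (b | ((~a & ~b) & (d | (~d & (~b & c))))) = 0111111100001111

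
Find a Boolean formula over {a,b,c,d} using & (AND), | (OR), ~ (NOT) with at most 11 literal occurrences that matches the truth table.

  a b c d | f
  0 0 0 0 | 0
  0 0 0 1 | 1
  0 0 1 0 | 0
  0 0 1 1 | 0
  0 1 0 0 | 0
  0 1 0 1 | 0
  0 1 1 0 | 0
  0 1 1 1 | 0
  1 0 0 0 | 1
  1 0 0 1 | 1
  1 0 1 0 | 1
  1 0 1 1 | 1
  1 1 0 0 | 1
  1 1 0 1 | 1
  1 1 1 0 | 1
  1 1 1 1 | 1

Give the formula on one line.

  ~a = 1111111100000000
  ~c = 1100110011001100
  (~a & ~c) = 1100110000000000
  ~b = 1111000011110000
  (~c & b) = 0000110000001100
  (a | d) = 0101010111111111
  ((~c & b) | (a | d)) = 0101110111111111
  (~b & ((~c & b) | (a | d))) = 0101000011110000
  ((~a & ~c) & (~b & ((~c & b) | (a | d)))) = 0100000000000000
  (a | ((~a & ~c) & (~b & ((~c & b) | (a | d))))) = 0100000011111111

(a | ((~a & ~c) & (~b & ((~c & b) | (a | d)))))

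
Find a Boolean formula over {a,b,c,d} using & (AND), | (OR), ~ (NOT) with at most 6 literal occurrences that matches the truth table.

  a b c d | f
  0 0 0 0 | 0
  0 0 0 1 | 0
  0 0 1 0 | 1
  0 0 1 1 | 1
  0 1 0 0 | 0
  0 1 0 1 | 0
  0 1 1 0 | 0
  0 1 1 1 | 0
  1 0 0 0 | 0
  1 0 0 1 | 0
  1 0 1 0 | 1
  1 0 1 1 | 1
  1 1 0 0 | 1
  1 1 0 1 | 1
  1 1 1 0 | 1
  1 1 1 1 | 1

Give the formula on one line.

((~b | a) & (c | b))

  ~b = 1111000011110000
  (~b | a) = 1111000011111111
  (c | b) = 0011111100111111
  ((~b | a) & (c | b)) = 0011000000111111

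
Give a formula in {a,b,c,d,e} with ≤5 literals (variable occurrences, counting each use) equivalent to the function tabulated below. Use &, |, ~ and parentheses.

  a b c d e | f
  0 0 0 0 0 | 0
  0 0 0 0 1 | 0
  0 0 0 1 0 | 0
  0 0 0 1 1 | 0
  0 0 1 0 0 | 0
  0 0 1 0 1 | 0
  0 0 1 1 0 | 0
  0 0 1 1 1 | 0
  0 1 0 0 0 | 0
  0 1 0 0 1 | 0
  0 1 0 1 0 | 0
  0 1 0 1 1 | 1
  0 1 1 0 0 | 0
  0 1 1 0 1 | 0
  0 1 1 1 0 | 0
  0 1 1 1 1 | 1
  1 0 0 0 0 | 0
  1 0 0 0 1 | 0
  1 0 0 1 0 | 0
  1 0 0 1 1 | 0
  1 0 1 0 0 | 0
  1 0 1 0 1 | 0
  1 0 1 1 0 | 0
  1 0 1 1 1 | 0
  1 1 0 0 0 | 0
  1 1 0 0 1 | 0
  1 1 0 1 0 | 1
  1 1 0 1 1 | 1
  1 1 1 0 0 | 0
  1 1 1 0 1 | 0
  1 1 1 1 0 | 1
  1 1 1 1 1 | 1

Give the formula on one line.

((d & b) & (a | (e & ~a)))

  (d & b) = 00000000001100110000000000110011
  ~a = 11111111111111110000000000000000
  (e & ~a) = 01010101010101010000000000000000
  (a | (e & ~a)) = 01010101010101011111111111111111
  ((d & b) & (a | (e & ~a))) = 00000000000100010000000000110011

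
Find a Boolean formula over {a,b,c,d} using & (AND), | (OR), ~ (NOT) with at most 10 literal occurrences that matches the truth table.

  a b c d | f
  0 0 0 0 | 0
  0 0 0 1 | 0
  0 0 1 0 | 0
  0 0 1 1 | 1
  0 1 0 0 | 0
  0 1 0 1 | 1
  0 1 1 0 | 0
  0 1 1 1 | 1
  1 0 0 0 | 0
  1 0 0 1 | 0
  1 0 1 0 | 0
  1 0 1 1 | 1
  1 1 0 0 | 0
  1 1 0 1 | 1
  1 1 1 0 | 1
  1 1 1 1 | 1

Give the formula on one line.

((d & (b | (d & c))) | (a & (b & c)))

  (d & c) = 0001000100010001
  (b | (d & c)) = 0001111100011111
  (d & (b | (d & c))) = 0001010100010101
  (b & c) = 0000001100000011
  (a & (b & c)) = 0000000000000011
  ((d & (b | (d & c))) | (a & (b & c))) = 0001010100010111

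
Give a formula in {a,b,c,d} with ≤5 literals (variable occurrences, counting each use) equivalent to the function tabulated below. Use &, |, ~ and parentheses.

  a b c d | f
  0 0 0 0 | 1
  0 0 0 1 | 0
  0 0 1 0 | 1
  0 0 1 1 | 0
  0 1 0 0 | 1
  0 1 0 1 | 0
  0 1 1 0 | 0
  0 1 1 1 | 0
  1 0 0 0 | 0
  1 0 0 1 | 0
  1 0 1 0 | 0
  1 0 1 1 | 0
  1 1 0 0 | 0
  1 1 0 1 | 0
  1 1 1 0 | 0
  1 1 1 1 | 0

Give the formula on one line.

  ~d = 1010101010101010
  ~c = 1100110011001100
  ~b = 1111000011110000
  (~c | ~b) = 1111110011111100
  ~a = 1111111100000000
  ((~c | ~b) & ~a) = 1111110000000000
  (~d & ((~c | ~b) & ~a)) = 1010100000000000

(~d & ((~c | ~b) & ~a))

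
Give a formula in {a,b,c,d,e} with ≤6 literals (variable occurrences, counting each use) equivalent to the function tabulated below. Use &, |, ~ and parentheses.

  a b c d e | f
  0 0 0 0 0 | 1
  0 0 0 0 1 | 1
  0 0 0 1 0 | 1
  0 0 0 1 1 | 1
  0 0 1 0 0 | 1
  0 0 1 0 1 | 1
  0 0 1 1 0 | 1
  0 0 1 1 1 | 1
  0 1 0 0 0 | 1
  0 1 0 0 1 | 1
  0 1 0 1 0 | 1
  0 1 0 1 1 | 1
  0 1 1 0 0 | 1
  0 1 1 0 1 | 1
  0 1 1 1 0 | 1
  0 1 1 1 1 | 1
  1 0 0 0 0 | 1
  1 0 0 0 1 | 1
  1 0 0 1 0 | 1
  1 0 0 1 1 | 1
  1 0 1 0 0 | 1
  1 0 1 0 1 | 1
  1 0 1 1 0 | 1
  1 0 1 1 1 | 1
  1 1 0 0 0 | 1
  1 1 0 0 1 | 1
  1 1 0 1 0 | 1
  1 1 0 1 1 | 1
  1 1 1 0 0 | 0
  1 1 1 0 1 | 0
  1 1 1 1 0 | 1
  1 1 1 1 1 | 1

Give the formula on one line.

  ~c = 11110000111100001111000011110000
  ~b = 11111111000000001111111100000000
  (d | ~b) = 11111111001100111111111100110011
  ~a = 11111111111111110000000000000000
  ((d | ~b) | ~a) = 11111111111111111111111100110011
  (~c | ((d | ~b) | ~a)) = 11111111111111111111111111110011

(~c | ((d | ~b) | ~a))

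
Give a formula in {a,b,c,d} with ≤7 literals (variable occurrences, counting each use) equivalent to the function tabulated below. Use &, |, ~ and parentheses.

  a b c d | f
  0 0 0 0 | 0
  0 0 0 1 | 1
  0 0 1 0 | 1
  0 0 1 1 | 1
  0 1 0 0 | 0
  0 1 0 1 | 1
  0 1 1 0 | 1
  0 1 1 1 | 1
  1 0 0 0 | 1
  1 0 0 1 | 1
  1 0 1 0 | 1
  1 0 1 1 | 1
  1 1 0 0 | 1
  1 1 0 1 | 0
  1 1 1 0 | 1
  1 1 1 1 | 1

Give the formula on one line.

  ~a = 1111111100000000
  ~b = 1111000011110000
  (d & ~b) = 0101000001010000
  (~a | (d & ~b)) = 1111111101010000
  ((~a | (d & ~b)) & d) = 0101010101010000
  ~d = 1010101010101010
  (~d & a) = 0000000010101010
  (c | (~d & a)) = 0011001110111011
  (((~a | (d & ~b)) & d) | (c | (~d & a))) = 0111011111111011

(((~a | (d & ~b)) & d) | (c | (~d & a)))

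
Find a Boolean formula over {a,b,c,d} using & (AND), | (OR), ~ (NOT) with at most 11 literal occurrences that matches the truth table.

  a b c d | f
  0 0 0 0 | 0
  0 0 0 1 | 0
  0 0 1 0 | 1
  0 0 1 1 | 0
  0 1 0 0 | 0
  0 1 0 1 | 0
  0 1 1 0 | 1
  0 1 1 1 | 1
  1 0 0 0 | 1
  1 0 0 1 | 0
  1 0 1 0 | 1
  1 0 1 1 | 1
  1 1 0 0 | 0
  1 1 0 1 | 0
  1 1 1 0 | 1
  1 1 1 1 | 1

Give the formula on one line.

(((c & ~d) | ((b & c) | (~b & a))) & (c | ~d))

  ~d = 1010101010101010
  (c & ~d) = 0010001000100010
  (b & c) = 0000001100000011
  ~b = 1111000011110000
  (~b & a) = 0000000011110000
  ((b & c) | (~b & a)) = 0000001111110011
  ((c & ~d) | ((b & c) | (~b & a))) = 0010001111110011
  (c | ~d) = 1011101110111011
  (((c & ~d) | ((b & c) | (~b & a))) & (c | ~d)) = 0010001110110011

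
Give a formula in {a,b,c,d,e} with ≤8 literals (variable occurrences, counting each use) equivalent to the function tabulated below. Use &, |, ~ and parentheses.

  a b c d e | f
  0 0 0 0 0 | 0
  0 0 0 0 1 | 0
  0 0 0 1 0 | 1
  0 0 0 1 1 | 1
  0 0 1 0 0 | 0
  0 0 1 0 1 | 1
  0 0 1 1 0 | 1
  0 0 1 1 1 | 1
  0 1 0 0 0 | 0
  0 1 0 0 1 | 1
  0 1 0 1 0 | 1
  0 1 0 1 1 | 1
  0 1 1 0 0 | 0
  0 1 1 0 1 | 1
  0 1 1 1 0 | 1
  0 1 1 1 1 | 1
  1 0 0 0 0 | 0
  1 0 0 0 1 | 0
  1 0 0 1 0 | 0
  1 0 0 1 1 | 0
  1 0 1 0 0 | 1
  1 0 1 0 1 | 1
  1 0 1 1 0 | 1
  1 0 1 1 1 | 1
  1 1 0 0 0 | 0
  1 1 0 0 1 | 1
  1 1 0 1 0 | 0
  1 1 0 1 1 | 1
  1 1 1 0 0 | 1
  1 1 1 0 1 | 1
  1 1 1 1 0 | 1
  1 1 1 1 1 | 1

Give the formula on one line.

(((~a & d) | (e & (c | b))) | (c & a))

  ~a = 11111111111111110000000000000000
  (~a & d) = 00110011001100110000000000000000
  (c | b) = 00001111111111110000111111111111
  (e & (c | b)) = 00000101010101010000010101010101
  ((~a & d) | (e & (c | b))) = 00110111011101110000010101010101
  (c & a) = 00000000000000000000111100001111
  (((~a & d) | (e & (c | b))) | (c & a)) = 00110111011101110000111101011111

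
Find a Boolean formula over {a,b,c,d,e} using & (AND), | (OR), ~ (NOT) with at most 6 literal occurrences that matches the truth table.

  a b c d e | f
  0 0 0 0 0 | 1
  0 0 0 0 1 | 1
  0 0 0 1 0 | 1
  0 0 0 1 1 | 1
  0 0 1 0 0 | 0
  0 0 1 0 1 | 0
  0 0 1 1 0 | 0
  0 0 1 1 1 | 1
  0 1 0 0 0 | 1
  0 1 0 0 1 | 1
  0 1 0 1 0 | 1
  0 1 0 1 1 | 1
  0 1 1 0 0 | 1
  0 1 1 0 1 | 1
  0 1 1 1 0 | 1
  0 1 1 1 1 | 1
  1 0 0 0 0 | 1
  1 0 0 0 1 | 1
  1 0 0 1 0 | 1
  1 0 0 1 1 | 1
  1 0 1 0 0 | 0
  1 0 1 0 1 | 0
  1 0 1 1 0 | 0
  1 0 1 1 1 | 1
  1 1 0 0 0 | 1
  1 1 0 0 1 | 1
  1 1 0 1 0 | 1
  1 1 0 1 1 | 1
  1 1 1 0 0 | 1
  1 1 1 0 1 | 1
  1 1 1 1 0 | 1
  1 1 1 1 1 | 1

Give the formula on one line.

  (e & d) = 00010001000100010001000100010001
  ((e & d) | b) = 00010001111111110001000111111111
  ~c = 11110000111100001111000011110000
  (((e & d) | b) | ~c) = 11110001111111111111000111111111

(((e & d) | b) | ~c)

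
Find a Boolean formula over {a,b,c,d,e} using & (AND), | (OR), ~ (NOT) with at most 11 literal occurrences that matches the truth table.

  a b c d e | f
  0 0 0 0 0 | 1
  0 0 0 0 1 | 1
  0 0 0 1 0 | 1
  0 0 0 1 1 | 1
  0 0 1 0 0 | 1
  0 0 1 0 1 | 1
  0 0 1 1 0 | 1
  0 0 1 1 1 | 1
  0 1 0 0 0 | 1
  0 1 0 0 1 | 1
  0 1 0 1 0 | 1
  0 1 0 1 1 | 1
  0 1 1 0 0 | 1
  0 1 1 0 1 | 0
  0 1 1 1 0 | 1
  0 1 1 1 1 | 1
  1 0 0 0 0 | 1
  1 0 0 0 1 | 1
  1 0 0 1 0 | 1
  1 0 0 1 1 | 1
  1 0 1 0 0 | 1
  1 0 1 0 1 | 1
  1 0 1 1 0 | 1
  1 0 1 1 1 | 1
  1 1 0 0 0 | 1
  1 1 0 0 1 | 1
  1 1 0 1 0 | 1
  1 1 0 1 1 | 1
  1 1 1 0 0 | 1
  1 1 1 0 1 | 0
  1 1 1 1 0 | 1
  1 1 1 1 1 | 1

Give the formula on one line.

(~e | ((~c & (~d | ~b)) | (~b | ((c | (d & b)) & d))))

  ~e = 10101010101010101010101010101010
  ~c = 11110000111100001111000011110000
  ~d = 11001100110011001100110011001100
  ~b = 11111111000000001111111100000000
  (~d | ~b) = 11111111110011001111111111001100
  (~c & (~d | ~b)) = 11110000110000001111000011000000
  (d & b) = 00000000001100110000000000110011
  (c | (d & b)) = 00001111001111110000111100111111
  ((c | (d & b)) & d) = 00000011001100110000001100110011
  (~b | ((c | (d & b)) & d)) = 11111111001100111111111100110011
  ((~c & (~d | ~b)) | (~b | ((c | (d & b)) & d))) = 11111111111100111111111111110011
  (~e | ((~c & (~d | ~b)) | (~b | ((c | (d & b)) & d)))) = 11111111111110111111111111111011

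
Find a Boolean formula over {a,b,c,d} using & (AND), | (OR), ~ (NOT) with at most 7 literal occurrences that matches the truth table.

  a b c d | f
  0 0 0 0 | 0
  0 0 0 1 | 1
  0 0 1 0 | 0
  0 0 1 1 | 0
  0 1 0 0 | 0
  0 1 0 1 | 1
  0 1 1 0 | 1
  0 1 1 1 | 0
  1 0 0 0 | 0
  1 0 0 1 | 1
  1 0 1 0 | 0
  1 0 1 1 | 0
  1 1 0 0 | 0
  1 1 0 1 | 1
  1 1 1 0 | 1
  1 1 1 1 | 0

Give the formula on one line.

  (d | c) = 0111011101110111
  ~d = 1010101010101010
  ((d | c) & ~d) = 0010001000100010
  (((d | c) & ~d) & b) = 0000001000000010
  ~c = 1100110011001100
  (d & ~c) = 0100010001000100
  ((((d | c) & ~d) & b) | (d & ~c)) = 0100011001000110

((((d | c) & ~d) & b) | (d & ~c))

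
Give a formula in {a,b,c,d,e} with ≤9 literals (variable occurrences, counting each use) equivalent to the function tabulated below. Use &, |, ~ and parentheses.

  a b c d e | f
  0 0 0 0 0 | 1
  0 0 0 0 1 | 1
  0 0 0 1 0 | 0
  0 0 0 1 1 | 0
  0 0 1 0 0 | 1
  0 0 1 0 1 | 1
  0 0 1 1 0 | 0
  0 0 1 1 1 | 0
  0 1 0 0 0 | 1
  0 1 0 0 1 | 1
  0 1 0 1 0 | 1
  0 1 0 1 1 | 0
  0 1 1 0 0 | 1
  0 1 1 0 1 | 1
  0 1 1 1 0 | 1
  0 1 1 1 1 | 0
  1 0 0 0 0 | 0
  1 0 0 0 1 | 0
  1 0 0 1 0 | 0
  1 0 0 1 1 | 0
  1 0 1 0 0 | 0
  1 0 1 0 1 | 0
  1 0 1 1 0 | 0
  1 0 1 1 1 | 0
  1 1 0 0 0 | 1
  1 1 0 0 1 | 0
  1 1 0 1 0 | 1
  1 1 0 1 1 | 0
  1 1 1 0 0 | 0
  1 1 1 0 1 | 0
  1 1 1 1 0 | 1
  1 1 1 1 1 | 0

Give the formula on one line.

((~e & (b & (~c | d))) | (~d & ~a))

  ~e = 10101010101010101010101010101010
  ~c = 11110000111100001111000011110000
  (~c | d) = 11110011111100111111001111110011
  (b & (~c | d)) = 00000000111100110000000011110011
  (~e & (b & (~c | d))) = 00000000101000100000000010100010
  ~d = 11001100110011001100110011001100
  ~a = 11111111111111110000000000000000
  (~d & ~a) = 11001100110011000000000000000000
  ((~e & (b & (~c | d))) | (~d & ~a)) = 11001100111011100000000010100010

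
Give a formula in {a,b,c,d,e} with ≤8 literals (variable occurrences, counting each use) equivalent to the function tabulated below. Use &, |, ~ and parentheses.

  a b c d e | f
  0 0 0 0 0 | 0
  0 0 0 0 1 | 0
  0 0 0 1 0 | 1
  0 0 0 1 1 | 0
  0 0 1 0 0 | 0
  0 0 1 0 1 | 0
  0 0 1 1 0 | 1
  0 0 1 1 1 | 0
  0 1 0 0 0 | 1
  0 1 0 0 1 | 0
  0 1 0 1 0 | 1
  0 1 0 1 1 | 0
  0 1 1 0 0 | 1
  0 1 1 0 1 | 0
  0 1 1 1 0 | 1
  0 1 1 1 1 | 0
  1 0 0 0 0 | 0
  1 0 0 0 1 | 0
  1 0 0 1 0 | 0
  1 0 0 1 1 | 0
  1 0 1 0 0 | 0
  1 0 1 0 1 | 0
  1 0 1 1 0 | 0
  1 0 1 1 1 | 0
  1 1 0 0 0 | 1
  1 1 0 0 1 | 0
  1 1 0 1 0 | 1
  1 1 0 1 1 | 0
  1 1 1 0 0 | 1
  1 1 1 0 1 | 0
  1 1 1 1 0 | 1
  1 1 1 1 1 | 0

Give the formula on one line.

(~e & (b | ((~e & (d & ((~a & e) | ~b))) & ~a)))

  ~e = 10101010101010101010101010101010
  ~a = 11111111111111110000000000000000
  (~a & e) = 01010101010101010000000000000000
  ~b = 11111111000000001111111100000000
  ((~a & e) | ~b) = 11111111010101011111111100000000
  (d & ((~a & e) | ~b)) = 00110011000100010011001100000000
  (~e & (d & ((~a & e) | ~b))) = 00100010000000000010001000000000
  ((~e & (d & ((~a & e) | ~b))) & ~a) = 00100010000000000000000000000000
  (b | ((~e & (d & ((~a & e) | ~b))) & ~a)) = 00100010111111110000000011111111
  (~e & (b | ((~e & (d & ((~a & e) | ~b))) & ~a))) = 00100010101010100000000010101010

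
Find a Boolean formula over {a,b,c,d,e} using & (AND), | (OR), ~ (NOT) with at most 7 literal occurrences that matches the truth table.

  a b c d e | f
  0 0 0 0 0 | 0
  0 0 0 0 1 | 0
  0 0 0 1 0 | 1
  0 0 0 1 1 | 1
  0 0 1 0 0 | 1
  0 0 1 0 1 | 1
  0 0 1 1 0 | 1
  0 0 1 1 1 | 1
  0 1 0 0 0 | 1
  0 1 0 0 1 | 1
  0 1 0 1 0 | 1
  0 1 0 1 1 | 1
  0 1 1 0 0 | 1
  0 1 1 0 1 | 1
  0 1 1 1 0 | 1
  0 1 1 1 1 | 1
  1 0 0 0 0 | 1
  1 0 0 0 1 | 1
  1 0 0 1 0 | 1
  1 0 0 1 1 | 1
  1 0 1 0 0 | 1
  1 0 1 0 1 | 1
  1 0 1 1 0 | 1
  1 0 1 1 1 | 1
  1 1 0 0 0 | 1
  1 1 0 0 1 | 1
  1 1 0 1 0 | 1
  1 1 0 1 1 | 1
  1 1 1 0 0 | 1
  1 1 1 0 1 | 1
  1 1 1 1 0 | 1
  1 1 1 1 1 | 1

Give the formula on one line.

(((d | a) | b) | (c | (~b & a)))

  (d | a) = 00110011001100111111111111111111
  ((d | a) | b) = 00110011111111111111111111111111
  ~b = 11111111000000001111111100000000
  (~b & a) = 00000000000000001111111100000000
  (c | (~b & a)) = 00001111000011111111111100001111
  (((d | a) | b) | (c | (~b & a))) = 00111111111111111111111111111111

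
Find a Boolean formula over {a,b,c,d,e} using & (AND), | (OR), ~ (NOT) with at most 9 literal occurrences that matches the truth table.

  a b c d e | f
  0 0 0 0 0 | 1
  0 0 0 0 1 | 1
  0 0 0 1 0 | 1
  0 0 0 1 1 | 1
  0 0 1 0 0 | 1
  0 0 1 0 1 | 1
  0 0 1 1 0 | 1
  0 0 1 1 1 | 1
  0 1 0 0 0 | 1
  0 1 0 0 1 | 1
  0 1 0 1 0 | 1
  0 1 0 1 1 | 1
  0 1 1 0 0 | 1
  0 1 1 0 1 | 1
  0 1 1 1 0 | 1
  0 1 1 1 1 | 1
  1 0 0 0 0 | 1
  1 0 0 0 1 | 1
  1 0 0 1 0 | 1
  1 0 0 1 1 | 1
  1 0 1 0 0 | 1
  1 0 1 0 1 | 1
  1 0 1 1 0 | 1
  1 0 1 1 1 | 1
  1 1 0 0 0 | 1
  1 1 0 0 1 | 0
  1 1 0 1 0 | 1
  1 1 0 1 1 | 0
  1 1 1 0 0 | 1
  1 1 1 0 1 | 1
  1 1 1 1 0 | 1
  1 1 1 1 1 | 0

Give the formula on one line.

((~a | ~b) | ((((a & ~b) & d) | ~e) | (c & ~d)))

  ~a = 11111111111111110000000000000000
  ~b = 11111111000000001111111100000000
  (~a | ~b) = 11111111111111111111111100000000
  (a & ~b) = 00000000000000001111111100000000
  ((a & ~b) & d) = 00000000000000000011001100000000
  ~e = 10101010101010101010101010101010
  (((a & ~b) & d) | ~e) = 10101010101010101011101110101010
  ~d = 11001100110011001100110011001100
  (c & ~d) = 00001100000011000000110000001100
  ((((a & ~b) & d) | ~e) | (c & ~d)) = 10101110101011101011111110101110
  ((~a | ~b) | ((((a & ~b) & d) | ~e) | (c & ~d))) = 11111111111111111111111110101110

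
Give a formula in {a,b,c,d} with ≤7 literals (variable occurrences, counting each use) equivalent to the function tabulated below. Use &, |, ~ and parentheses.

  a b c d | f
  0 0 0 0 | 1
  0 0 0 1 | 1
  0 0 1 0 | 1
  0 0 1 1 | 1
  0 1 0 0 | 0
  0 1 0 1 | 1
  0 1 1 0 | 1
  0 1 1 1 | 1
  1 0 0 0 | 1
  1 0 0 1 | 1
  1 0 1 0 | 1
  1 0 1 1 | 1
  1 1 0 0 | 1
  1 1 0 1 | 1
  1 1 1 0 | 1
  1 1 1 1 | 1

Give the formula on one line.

((a | (d | c)) | ((~b | (a & c)) & ~c))

  (d | c) = 0111011101110111
  (a | (d | c)) = 0111011111111111
  ~b = 1111000011110000
  (a & c) = 0000000000110011
  (~b | (a & c)) = 1111000011110011
  ~c = 1100110011001100
  ((~b | (a & c)) & ~c) = 1100000011000000
  ((a | (d | c)) | ((~b | (a & c)) & ~c)) = 1111011111111111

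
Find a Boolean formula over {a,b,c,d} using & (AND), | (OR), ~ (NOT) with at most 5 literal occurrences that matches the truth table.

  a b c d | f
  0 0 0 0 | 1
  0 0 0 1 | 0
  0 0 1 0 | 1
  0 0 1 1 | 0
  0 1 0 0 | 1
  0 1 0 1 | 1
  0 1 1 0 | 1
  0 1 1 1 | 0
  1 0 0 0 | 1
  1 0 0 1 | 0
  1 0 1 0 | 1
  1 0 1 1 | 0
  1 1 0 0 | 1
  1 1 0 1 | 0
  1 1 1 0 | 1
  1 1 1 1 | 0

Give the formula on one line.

(~d | ((~c | a) & (~a & b)))

  ~d = 1010101010101010
  ~c = 1100110011001100
  (~c | a) = 1100110011111111
  ~a = 1111111100000000
  (~a & b) = 0000111100000000
  ((~c | a) & (~a & b)) = 0000110000000000
  (~d | ((~c | a) & (~a & b))) = 1010111010101010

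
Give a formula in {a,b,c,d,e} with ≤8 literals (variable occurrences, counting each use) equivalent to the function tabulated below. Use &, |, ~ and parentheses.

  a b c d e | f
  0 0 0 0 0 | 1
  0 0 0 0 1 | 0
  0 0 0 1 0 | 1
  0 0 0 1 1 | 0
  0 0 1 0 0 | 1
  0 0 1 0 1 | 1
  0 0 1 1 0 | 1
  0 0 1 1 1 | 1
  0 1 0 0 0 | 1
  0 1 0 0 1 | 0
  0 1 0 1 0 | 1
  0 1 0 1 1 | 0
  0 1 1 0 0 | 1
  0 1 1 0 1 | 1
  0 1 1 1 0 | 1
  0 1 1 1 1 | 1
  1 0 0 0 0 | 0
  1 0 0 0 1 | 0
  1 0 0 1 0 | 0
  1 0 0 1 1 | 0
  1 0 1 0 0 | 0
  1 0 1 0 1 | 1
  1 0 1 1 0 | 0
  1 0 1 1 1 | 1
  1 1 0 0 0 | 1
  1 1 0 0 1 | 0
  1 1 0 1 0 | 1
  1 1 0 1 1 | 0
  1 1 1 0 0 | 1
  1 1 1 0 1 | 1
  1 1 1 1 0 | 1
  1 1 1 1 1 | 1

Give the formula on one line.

(((c & e) | ~e) & (~a | (b | e)))

  (c & e) = 00000101000001010000010100000101
  ~e = 10101010101010101010101010101010
  ((c & e) | ~e) = 10101111101011111010111110101111
  ~a = 11111111111111110000000000000000
  (b | e) = 01010101111111110101010111111111
  (~a | (b | e)) = 11111111111111110101010111111111
  (((c & e) | ~e) & (~a | (b | e))) = 10101111101011110000010110101111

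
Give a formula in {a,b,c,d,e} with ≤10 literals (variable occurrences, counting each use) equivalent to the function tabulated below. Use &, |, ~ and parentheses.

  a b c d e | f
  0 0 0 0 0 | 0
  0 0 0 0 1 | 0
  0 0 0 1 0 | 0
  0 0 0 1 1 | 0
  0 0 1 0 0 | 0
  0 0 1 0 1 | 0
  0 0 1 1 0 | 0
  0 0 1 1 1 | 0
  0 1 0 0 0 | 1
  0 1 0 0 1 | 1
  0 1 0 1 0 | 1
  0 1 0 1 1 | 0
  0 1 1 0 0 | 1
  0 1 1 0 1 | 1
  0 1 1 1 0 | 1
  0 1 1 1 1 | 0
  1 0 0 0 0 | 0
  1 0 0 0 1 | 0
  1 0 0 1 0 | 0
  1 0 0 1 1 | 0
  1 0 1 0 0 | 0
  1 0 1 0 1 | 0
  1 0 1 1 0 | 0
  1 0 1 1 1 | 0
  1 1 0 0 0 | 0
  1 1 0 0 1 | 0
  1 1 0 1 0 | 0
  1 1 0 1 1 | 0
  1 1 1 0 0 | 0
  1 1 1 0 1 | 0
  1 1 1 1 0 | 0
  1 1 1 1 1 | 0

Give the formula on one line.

  ~a = 11111111111111110000000000000000
  (c | ~a) = 11111111111111110000111100001111
  ~b = 11111111000000001111111100000000
  ((c | ~a) | ~b) = 11111111111111111111111100001111
  ~d = 11001100110011001100110011001100
  ~e = 10101010101010101010101010101010
  (~d | ~e) = 11101110111011101110111011101110
  (((c | ~a) | ~b) & (~d | ~e)) = 11101110111011101110111000001110
  (b & ~a) = 00000000111111110000000000000000
  ((((c | ~a) | ~b) & (~d | ~e)) & (b & ~a)) = 00000000111011100000000000000000

((((c | ~a) | ~b) & (~d | ~e)) & (b & ~a))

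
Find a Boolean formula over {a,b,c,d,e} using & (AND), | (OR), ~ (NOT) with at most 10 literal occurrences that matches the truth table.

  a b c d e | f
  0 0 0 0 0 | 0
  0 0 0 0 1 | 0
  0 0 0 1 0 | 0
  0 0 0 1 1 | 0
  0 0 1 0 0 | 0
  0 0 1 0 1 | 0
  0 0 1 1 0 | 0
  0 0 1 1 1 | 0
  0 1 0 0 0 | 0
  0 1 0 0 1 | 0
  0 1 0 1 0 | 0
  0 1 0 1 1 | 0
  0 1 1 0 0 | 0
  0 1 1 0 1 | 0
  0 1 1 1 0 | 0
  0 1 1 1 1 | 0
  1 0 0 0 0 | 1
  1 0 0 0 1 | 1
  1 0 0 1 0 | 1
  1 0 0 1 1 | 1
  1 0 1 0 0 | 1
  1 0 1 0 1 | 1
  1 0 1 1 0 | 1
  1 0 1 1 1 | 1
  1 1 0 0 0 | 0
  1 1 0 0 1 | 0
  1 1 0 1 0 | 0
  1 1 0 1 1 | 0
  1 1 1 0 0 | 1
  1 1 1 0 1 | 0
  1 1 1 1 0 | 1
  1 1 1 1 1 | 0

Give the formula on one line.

  ~b = 11111111000000001111111100000000
  ~e = 10101010101010101010101010101010
  (c & ~e) = 00001010000010100000101000001010
  (~b | (c & ~e)) = 11111111000010101111111100001010
  (d & b) = 00000000001100110000000000110011
  ~d = 11001100110011001100110011001100
  (~d & b) = 00000000110011000000000011001100
  ((d & b) | (~d & b)) = 00000000111111110000000011111111
  (a | ((d & b) | (~d & b))) = 00000000111111111111111111111111
  ((~b | (c & ~e)) & (a | ((d & b) | (~d & b)))) = 00000000000010101111111100001010
  (a & ((~b | (c & ~e)) & (a | ((d & b) | (~d & b))))) = 00000000000000001111111100001010

(a & ((~b | (c & ~e)) & (a | ((d & b) | (~d & b)))))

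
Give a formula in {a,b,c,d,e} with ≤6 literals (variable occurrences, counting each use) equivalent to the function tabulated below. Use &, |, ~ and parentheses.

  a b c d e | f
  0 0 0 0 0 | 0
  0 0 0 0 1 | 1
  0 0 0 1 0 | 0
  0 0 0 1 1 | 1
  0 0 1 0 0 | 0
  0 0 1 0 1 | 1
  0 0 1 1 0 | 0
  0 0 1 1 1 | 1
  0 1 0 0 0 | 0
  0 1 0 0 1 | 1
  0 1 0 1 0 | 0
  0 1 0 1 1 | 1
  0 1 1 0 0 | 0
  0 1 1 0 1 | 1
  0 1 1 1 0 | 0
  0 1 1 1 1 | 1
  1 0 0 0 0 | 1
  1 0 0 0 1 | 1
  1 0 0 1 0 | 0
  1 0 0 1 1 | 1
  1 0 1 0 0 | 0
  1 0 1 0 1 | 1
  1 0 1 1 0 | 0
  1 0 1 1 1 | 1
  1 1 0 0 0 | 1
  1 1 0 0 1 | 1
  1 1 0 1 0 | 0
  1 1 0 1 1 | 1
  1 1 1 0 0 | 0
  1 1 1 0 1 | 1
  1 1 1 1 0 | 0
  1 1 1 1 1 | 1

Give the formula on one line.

  ~c = 11110000111100001111000011110000
  ~d = 11001100110011001100110011001100
  (~c & ~d) = 11000000110000001100000011000000
  (a & (~c & ~d)) = 00000000000000001100000011000000
  (e | (a & (~c & ~d))) = 01010101010101011101010111010101

(e | (a & (~c & ~d)))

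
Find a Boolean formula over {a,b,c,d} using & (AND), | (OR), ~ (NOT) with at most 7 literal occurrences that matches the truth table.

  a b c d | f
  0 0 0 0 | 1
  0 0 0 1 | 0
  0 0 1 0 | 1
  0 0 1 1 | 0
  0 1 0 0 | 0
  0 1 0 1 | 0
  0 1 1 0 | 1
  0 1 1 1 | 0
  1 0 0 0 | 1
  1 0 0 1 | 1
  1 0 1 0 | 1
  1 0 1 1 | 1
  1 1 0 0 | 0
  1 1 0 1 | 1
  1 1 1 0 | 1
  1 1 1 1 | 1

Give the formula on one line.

((d & a) | (~d & (~b | (c | d))))

  (d & a) = 0000000001010101
  ~d = 1010101010101010
  ~b = 1111000011110000
  (c | d) = 0111011101110111
  (~b | (c | d)) = 1111011111110111
  (~d & (~b | (c | d))) = 1010001010100010
  ((d & a) | (~d & (~b | (c | d)))) = 1010001011110111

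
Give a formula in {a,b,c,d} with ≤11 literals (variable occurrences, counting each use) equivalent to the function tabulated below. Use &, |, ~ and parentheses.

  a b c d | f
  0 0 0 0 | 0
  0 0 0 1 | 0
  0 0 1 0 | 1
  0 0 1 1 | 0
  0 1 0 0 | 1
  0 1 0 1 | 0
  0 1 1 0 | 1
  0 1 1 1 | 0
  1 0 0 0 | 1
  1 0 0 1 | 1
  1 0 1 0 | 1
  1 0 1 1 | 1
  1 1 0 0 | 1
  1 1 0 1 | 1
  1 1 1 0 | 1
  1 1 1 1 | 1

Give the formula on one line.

((~c | ((~d & ~a) | a)) & ((~d & b) | (c | a)))

  ~c = 1100110011001100
  ~d = 1010101010101010
  ~a = 1111111100000000
  (~d & ~a) = 1010101000000000
  ((~d & ~a) | a) = 1010101011111111
  (~c | ((~d & ~a) | a)) = 1110111011111111
  (~d & b) = 0000101000001010
  (c | a) = 0011001111111111
  ((~d & b) | (c | a)) = 0011101111111111
  ((~c | ((~d & ~a) | a)) & ((~d & b) | (c | a))) = 0010101011111111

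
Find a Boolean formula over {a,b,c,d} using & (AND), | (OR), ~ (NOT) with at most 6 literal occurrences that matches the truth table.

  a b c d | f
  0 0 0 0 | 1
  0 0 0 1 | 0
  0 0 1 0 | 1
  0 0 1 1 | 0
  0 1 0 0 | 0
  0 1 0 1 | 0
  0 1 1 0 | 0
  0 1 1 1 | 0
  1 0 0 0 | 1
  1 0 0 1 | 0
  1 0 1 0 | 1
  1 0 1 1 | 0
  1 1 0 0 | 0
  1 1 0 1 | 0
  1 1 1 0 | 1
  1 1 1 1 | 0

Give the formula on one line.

  ~b = 1111000011110000
  ~d = 1010101010101010
  (~b & ~d) = 1010000010100000
  (c & ~d) = 0010001000100010
  (a & (c & ~d)) = 0000000000100010
  ((~b & ~d) | (a & (c & ~d))) = 1010000010100010

((~b & ~d) | (a & (c & ~d)))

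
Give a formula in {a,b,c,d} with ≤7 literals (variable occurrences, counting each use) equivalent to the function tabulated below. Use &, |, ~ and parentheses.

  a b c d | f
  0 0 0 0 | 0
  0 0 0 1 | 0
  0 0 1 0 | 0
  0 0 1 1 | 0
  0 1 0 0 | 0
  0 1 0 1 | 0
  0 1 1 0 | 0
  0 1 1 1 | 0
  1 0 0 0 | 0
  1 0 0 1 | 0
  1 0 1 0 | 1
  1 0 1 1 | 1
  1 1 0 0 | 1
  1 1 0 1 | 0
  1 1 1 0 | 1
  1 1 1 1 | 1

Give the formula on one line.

  ~d = 1010101010101010
  (d & b) = 0000010100000101
  (b & ~d) = 0000101000001010
  ((d & b) | (b & ~d)) = 0000111100001111
  (~d & ((d & b) | (b & ~d))) = 0000101000001010
  (c | (~d & ((d & b) | (b & ~d)))) = 0011101100111011
  ((c | (~d & ((d & b) | (b & ~d)))) & a) = 0000000000111011

((c | (~d & ((d & b) | (b & ~d)))) & a)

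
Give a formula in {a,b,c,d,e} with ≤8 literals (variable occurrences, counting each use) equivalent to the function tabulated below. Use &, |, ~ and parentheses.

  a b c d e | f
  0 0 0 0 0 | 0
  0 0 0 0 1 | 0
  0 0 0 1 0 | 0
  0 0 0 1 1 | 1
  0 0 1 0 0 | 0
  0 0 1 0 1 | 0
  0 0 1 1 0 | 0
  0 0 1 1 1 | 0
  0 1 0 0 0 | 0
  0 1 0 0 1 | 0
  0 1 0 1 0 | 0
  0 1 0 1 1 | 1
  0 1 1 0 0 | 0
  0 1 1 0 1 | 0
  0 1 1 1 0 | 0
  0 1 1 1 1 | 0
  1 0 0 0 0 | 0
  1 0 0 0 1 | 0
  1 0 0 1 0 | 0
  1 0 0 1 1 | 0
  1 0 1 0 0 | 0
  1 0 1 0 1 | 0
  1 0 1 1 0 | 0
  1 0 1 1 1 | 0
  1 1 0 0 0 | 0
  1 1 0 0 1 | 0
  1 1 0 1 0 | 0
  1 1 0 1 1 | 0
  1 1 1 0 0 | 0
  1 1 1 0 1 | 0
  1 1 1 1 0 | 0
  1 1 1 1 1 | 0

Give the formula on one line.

  (e | b) = 01010101111111110101010111111111
  ~a = 11111111111111110000000000000000
  (~a & d) = 00110011001100110000000000000000
  ~c = 11110000111100001111000011110000
  ((~a & d) & ~c) = 00110000001100000000000000000000
  ((e | b) & ((~a & d) & ~c)) = 00010000001100000000000000000000
  (((e | b) & ((~a & d) & ~c)) & e) = 00010000000100000000000000000000

(((e | b) & ((~a & d) & ~c)) & e)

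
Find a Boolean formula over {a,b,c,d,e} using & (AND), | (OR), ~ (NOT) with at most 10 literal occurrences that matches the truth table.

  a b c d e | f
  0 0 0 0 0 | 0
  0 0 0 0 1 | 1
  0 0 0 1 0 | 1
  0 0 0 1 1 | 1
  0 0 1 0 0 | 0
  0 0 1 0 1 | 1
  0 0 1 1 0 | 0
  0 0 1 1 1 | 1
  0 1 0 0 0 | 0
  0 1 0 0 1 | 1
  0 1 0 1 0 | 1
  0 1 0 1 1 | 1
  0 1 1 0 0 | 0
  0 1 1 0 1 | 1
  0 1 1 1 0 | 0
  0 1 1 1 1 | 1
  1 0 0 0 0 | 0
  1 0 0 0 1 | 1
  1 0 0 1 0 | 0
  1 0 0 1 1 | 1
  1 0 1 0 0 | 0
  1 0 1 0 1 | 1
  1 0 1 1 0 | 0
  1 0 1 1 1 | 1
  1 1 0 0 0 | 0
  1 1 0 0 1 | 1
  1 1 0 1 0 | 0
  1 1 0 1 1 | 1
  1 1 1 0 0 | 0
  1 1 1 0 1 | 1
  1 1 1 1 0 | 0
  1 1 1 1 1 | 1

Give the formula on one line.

((e | (~e & ~a)) & (((~c & a) | e) | (~e & (d & ~c))))

  ~e = 10101010101010101010101010101010
  ~a = 11111111111111110000000000000000
  (~e & ~a) = 10101010101010100000000000000000
  (e | (~e & ~a)) = 11111111111111110101010101010101
  ~c = 11110000111100001111000011110000
  (~c & a) = 00000000000000001111000011110000
  ((~c & a) | e) = 01010101010101011111010111110101
  (d & ~c) = 00110000001100000011000000110000
  (~e & (d & ~c)) = 00100000001000000010000000100000
  (((~c & a) | e) | (~e & (d & ~c))) = 01110101011101011111010111110101
  ((e | (~e & ~a)) & (((~c & a) | e) | (~e & (d & ~c)))) = 01110101011101010101010101010101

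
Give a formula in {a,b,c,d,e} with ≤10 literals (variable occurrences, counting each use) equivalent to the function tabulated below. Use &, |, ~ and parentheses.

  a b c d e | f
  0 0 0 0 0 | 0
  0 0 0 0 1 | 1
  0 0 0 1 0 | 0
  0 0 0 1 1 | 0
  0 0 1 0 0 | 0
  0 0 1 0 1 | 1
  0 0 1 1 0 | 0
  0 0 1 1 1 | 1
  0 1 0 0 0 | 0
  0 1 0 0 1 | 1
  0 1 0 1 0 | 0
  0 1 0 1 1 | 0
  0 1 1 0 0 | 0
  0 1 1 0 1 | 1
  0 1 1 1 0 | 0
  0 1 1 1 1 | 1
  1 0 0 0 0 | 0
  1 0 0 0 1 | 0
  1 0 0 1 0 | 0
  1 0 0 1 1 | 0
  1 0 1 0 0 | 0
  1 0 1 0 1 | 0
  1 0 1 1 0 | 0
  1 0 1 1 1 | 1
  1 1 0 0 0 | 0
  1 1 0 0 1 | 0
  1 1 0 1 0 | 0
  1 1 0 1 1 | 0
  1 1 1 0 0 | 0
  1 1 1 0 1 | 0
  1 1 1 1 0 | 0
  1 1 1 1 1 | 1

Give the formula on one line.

  ~e = 10101010101010101010101010101010
  ~a = 11111111111111110000000000000000
  (~e | ~a) = 11111111111111111010101010101010
  (b | c) = 00001111111111110000111111111111
  (d & (b | c)) = 00000011001100110000001100110011
  ((~e | ~a) | (d & (b | c))) = 11111111111111111010101110111011
  (c & e) = 00000101000001010000010100000101
  ~d = 11001100110011001100110011001100
  (~d & e) = 01000100010001000100010001000100
  ((c & e) | (~d & e)) = 01000101010001010100010101000101
  (((~e | ~a) | (d & (b | c))) & ((c & e) | (~d & e))) = 01000101010001010000000100000001

(((~e | ~a) | (d & (b | c))) & ((c & e) | (~d & e)))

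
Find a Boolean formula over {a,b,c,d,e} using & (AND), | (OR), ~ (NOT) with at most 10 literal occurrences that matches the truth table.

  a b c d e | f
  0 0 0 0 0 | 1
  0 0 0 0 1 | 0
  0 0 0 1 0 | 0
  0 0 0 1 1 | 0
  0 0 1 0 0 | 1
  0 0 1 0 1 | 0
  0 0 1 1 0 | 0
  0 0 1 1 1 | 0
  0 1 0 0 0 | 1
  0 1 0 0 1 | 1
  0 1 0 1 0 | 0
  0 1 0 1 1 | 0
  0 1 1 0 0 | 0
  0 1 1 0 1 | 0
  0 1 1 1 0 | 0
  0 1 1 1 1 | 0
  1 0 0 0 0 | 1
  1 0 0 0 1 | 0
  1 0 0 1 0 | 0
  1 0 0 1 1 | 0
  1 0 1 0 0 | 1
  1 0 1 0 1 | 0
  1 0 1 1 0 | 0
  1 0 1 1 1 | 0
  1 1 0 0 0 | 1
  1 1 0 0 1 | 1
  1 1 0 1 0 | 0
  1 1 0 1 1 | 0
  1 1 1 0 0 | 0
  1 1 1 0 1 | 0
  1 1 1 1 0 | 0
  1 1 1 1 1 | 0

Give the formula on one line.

  ~d = 11001100110011001100110011001100
  (~d & b) = 00000000110011000000000011001100
  ~e = 10101010101010101010101010101010
  (~d & ~e) = 10001000100010001000100010001000
  ((~d & b) | (~d & ~e)) = 10001000110011001000100011001100
  ~b = 11111111000000001111111100000000
  ~c = 11110000111100001111000011110000
  (b & ~c) = 00000000111100000000000011110000
  (~b | (b & ~c)) = 11111111111100001111111111110000
  (((~d & b) | (~d & ~e)) & (~b | (b & ~c))) = 10001000110000001000100011000000

(((~d & b) | (~d & ~e)) & (~b | (b & ~c)))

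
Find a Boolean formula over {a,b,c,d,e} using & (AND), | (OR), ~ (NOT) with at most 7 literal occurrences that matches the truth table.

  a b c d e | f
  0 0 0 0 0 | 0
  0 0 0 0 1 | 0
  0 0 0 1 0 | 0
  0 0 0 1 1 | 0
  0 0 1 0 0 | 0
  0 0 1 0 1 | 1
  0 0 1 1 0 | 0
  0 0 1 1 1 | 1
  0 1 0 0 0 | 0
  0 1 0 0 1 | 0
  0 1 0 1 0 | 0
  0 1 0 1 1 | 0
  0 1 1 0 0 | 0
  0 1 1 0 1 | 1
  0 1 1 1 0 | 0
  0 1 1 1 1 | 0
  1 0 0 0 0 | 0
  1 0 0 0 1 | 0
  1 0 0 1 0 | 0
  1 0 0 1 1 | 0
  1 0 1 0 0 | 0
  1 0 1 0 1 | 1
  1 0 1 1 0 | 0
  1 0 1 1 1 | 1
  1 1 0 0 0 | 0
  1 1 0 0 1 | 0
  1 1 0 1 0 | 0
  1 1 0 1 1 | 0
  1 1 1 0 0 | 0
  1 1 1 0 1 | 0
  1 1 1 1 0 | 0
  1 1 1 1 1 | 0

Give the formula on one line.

  ~b = 11111111000000001111111100000000
  ~a = 11111111111111110000000000000000
  ~d = 11001100110011001100110011001100
  (~a & ~d) = 11001100110011000000000000000000
  (~b | (~a & ~d)) = 11111111110011001111111100000000
  (a | c) = 00001111000011111111111111111111
  ((a | c) & e) = 00000101000001010101010101010101
  (c & ((a | c) & e)) = 00000101000001010000010100000101
  ((~b | (~a & ~d)) & (c & ((a | c) & e))) = 00000101000001000000010100000000

((~b | (~a & ~d)) & (c & ((a | c) & e)))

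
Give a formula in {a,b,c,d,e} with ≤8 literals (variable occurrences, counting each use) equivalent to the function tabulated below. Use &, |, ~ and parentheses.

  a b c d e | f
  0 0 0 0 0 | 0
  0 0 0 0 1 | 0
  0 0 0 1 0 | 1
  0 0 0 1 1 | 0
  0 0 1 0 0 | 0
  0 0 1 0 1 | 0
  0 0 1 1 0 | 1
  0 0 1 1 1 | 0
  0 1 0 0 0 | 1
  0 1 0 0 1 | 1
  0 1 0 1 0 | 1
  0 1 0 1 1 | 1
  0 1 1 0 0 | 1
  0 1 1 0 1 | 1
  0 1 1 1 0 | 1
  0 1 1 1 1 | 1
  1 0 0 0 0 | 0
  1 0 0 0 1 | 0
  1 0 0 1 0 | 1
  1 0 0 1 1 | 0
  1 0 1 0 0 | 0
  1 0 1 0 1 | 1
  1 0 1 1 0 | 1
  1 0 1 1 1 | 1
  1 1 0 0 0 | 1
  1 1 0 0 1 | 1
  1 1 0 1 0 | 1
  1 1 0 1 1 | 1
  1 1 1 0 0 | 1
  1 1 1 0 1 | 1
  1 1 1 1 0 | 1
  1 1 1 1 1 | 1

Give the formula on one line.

(((~e | (c & a)) & (d | e)) | b)

  ~e = 10101010101010101010101010101010
  (c & a) = 00000000000000000000111100001111
  (~e | (c & a)) = 10101010101010101010111110101111
  (d | e) = 01110111011101110111011101110111
  ((~e | (c & a)) & (d | e)) = 00100010001000100010011100100111
  (((~e | (c & a)) & (d | e)) | b) = 00100010111111110010011111111111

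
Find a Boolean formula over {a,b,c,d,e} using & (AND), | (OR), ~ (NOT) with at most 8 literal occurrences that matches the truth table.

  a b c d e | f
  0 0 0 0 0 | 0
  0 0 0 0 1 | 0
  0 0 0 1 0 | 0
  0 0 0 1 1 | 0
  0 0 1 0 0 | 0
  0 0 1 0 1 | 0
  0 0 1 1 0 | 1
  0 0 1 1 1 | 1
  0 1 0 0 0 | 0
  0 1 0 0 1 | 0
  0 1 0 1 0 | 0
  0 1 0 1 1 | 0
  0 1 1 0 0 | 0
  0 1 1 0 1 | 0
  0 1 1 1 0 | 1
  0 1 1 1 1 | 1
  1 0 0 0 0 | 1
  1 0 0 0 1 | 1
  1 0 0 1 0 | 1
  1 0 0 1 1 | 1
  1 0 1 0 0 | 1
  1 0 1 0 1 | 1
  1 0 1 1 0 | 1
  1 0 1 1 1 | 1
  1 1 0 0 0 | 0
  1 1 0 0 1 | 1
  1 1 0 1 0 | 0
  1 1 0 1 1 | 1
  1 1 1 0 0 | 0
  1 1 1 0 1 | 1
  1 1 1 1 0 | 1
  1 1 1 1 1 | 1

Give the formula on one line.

((c & d) | ((e | ~b) & a))

  (c & d) = 00000011000000110000001100000011
  ~b = 11111111000000001111111100000000
  (e | ~b) = 11111111010101011111111101010101
  ((e | ~b) & a) = 00000000000000001111111101010101
  ((c & d) | ((e | ~b) & a)) = 00000011000000111111111101010111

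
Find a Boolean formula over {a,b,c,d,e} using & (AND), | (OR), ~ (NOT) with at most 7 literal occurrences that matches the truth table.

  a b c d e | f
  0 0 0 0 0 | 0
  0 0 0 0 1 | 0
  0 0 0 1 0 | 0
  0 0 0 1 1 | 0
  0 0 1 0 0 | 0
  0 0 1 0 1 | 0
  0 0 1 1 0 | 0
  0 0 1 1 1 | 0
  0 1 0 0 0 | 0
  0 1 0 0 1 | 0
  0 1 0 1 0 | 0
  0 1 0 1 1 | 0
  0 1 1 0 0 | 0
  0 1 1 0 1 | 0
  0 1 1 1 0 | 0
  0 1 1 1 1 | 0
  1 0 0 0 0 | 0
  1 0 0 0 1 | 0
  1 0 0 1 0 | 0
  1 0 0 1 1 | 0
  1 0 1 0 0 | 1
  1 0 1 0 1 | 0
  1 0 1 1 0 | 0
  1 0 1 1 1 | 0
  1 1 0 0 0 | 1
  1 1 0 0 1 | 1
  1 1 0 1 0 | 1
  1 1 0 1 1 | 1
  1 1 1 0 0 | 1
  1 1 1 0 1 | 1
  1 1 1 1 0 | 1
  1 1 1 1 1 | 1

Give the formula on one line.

  ~b = 11111111000000001111111100000000
  ~e = 10101010101010101010101010101010
  ~d = 11001100110011001100110011001100
  (~e & ~d) = 10001000100010001000100010001000
  (c & (~e & ~d)) = 00001000000010000000100000001000
  (~b & (c & (~e & ~d))) = 00001000000000000000100000000000
  ~a = 11111111111111110000000000000000
  (b | ~a) = 11111111111111110000000011111111
  ((~b & (c & (~e & ~d))) | (b | ~a)) = 11111111111111110000100011111111
  (((~b & (c & (~e & ~d))) | (b | ~a)) & a) = 00000000000000000000100011111111

(((~b & (c & (~e & ~d))) | (b | ~a)) & a)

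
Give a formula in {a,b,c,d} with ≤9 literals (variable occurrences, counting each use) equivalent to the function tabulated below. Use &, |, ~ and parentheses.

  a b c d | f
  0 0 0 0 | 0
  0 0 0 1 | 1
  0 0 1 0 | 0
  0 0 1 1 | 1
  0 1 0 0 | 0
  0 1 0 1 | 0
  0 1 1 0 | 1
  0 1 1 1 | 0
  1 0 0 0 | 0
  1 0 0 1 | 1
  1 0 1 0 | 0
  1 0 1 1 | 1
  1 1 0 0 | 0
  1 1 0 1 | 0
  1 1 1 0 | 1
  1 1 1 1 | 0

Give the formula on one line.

((((~b | ~d) & d) | (~d & b)) & (c | ~b))

  ~b = 1111000011110000
  ~d = 1010101010101010
  (~b | ~d) = 1111101011111010
  ((~b | ~d) & d) = 0101000001010000
  (~d & b) = 0000101000001010
  (((~b | ~d) & d) | (~d & b)) = 0101101001011010
  (c | ~b) = 1111001111110011
  ((((~b | ~d) & d) | (~d & b)) & (c | ~b)) = 0101001001010010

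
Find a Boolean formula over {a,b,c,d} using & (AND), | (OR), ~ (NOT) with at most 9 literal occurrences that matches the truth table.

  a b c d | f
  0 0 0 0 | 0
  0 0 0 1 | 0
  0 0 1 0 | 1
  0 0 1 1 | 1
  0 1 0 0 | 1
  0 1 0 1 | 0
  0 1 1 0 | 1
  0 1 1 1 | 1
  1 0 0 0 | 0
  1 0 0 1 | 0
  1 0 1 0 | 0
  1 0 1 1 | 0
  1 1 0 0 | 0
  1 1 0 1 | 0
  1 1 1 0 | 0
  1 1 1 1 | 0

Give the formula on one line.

  ~d = 1010101010101010
  ~c = 1100110011001100
  (~d & ~c) = 1000100010001000
  (c & d) = 0001000100010001
  ((~d & ~c) | (c & d)) = 1001100110011001
  ~a = 1111111100000000
  (~a & b) = 0000111100000000
  (((~d & ~c) | (c & d)) & (~a & b)) = 0000100100000000
  (~a & c) = 0011001100000000
  ((((~d & ~c) | (c & d)) & (~a & b)) | (~a & c)) = 0011101100000000

((((~d & ~c) | (c & d)) & (~a & b)) | (~a & c))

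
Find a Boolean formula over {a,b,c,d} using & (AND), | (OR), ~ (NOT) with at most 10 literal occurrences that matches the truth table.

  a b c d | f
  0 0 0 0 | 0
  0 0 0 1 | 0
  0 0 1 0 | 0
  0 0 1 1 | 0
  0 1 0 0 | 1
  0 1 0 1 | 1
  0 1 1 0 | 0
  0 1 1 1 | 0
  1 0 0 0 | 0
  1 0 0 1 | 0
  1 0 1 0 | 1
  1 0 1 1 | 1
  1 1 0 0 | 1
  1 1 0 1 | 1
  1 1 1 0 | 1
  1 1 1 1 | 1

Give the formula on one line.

(((b & ~c) | a) & ((b | c) | (c | ~a)))

  ~c = 1100110011001100
  (b & ~c) = 0000110000001100
  ((b & ~c) | a) = 0000110011111111
  (b | c) = 0011111100111111
  ~a = 1111111100000000
  (c | ~a) = 1111111100110011
  ((b | c) | (c | ~a)) = 1111111100111111
  (((b & ~c) | a) & ((b | c) | (c | ~a))) = 0000110000111111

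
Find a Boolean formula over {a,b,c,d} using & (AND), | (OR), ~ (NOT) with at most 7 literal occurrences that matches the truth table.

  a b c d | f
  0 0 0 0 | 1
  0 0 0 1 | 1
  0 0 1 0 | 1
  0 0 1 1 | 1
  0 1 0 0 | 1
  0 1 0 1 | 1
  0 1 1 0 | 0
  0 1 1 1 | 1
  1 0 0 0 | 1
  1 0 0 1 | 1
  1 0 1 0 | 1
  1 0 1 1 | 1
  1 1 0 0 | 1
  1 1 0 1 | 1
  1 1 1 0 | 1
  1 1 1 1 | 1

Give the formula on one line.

(((~a & ~c) | (~b | a)) | (b & d))

  ~a = 1111111100000000
  ~c = 1100110011001100
  (~a & ~c) = 1100110000000000
  ~b = 1111000011110000
  (~b | a) = 1111000011111111
  ((~a & ~c) | (~b | a)) = 1111110011111111
  (b & d) = 0000010100000101
  (((~a & ~c) | (~b | a)) | (b & d)) = 1111110111111111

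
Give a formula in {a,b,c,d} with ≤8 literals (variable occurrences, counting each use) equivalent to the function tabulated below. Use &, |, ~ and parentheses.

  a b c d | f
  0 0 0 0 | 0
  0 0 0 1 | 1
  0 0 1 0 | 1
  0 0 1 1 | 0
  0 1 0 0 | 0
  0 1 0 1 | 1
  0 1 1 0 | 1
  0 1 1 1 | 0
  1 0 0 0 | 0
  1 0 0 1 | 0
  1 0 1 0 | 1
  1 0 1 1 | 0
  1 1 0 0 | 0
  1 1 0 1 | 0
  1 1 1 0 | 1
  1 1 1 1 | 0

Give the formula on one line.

((~d & c) | (~a & (d & ~c)))

  ~d = 1010101010101010
  (~d & c) = 0010001000100010
  ~a = 1111111100000000
  ~c = 1100110011001100
  (d & ~c) = 0100010001000100
  (~a & (d & ~c)) = 0100010000000000
  ((~d & c) | (~a & (d & ~c))) = 0110011000100010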